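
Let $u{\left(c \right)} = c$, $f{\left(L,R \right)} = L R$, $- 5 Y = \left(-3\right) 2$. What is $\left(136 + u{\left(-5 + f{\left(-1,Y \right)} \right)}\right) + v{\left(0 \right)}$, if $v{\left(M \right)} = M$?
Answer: $\frac{649}{5} \approx 129.8$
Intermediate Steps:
$Y = \frac{6}{5}$ ($Y = - \frac{\left(-3\right) 2}{5} = \left(- \frac{1}{5}\right) \left(-6\right) = \frac{6}{5} \approx 1.2$)
$\left(136 + u{\left(-5 + f{\left(-1,Y \right)} \right)}\right) + v{\left(0 \right)} = \left(136 - \frac{31}{5}\right) + 0 = \frac{649}{5} + 0 = \frac{649}{5}$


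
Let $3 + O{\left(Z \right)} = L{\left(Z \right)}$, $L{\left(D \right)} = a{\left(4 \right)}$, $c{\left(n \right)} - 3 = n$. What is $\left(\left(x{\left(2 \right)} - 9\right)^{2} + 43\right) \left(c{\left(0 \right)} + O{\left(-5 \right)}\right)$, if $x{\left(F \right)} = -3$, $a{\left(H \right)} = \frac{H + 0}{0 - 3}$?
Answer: $- \frac{748}{3} \approx -249.33$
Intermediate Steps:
$c{\left(n \right)} = 3 + n$
$a{\left(H \right)} = - \frac{H}{3}$ ($a{\left(H \right)} = \frac{H}{-3} = H \left(- \frac{1}{3}\right) = - \frac{H}{3}$)
$L{\left(D \right)} = - \frac{4}{3}$ ($L{\left(D \right)} = \left(- \frac{1}{3}\right) 4 = - \frac{4}{3}$)
$O{\left(Z \right)} = - \frac{13}{3}$ ($O{\left(Z \right)} = -3 - \frac{4}{3} = - \frac{13}{3}$)
$\left(\left(x{\left(2 \right)} - 9\right)^{2} + 43\right) \left(c{\left(0 \right)} + O{\left(-5 \right)}\right) = \left(\left(-3 - 9\right)^{2} + 43\right) \left(\left(3 + 0\right) - \frac{13}{3}\right) = \left(\left(-12\right)^{2} + 43\right) \left(3 - \frac{13}{3}\right) = \left(144 + 43\right) \left(- \frac{4}{3}\right) = 187 \left(- \frac{4}{3}\right) = - \frac{748}{3}$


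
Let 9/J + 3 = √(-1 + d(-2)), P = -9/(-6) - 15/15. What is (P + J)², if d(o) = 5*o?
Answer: -301/200 + 153*I*√11/200 ≈ -1.505 + 2.5372*I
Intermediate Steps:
P = ½ (P = -9*(-⅙) - 15*1/15 = 3/2 - 1 = ½ ≈ 0.50000)
J = 9/(-3 + I*√11) (J = 9/(-3 + √(-1 + 5*(-2))) = 9/(-3 + √(-1 - 10)) = 9/(-3 + √(-11)) = 9/(-3 + I*√11) ≈ -1.35 - 1.4925*I)
(P + J)² = (½ + (-27/20 - 9*I*√11/20))² = (-17/20 - 9*I*√11/20)²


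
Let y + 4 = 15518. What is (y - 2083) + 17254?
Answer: 30685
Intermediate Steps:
y = 15514 (y = -4 + 15518 = 15514)
(y - 2083) + 17254 = (15514 - 2083) + 17254 = 13431 + 17254 = 30685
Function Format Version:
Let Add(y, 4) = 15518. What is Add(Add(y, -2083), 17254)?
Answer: 30685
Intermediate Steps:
y = 15514 (y = Add(-4, 15518) = 15514)
Add(Add(y, -2083), 17254) = Add(Add(15514, -2083), 17254) = Add(13431, 17254) = 30685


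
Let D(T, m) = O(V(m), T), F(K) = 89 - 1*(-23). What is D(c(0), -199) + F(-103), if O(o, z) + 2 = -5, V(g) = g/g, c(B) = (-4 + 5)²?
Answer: 105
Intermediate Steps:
c(B) = 1 (c(B) = 1² = 1)
V(g) = 1
F(K) = 112 (F(K) = 89 + 23 = 112)
O(o, z) = -7 (O(o, z) = -2 - 5 = -7)
D(T, m) = -7
D(c(0), -199) + F(-103) = -7 + 112 = 105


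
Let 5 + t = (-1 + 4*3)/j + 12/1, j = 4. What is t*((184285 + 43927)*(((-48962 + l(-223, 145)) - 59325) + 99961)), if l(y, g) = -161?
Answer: -18884143629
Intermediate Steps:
t = 39/4 (t = -5 + ((-1 + 4*3)/4 + 12/1) = -5 + ((-1 + 12)*(1/4) + 12*1) = -5 + (11*(1/4) + 12) = -5 + (11/4 + 12) = -5 + 59/4 = 39/4 ≈ 9.7500)
t*((184285 + 43927)*(((-48962 + l(-223, 145)) - 59325) + 99961)) = 39*((184285 + 43927)*(((-48962 - 161) - 59325) + 99961))/4 = 39*(228212*((-49123 - 59325) + 99961))/4 = 39*(228212*(-108448 + 99961))/4 = 39*(228212*(-8487))/4 = (39/4)*(-1936835244) = -18884143629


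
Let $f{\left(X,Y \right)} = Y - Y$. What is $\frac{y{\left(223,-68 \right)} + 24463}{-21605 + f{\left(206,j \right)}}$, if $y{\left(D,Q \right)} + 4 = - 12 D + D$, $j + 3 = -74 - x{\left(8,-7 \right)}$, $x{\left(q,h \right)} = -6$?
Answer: $- \frac{22006}{21605} \approx -1.0186$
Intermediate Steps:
$j = -71$ ($j = -3 - 68 = -71$)
$f{\left(X,Y \right)} = 0$
$y{\left(D,Q \right)} = -4 - 11 D$ ($y{\left(D,Q \right)} = -4 + \left(- 12 D + D\right) = -4 - 11 D$)
$\frac{y{\left(223,-68 \right)} + 24463}{-21605 + f{\left(206,j \right)}} = \frac{\left(-4 - 2453\right) + 24463}{-21605 + 0} = \frac{\left(-4 - 2453\right) + 24463}{-21605} = \left(-2457 + 24463\right) \left(- \frac{1}{21605}\right) = 22006 \left(- \frac{1}{21605}\right) = - \frac{22006}{21605}$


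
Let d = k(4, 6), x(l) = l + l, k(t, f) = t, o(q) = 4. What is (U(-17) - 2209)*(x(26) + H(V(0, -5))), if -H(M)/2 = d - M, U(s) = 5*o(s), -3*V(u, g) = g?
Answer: -310838/3 ≈ -1.0361e+5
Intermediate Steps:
x(l) = 2*l
d = 4
V(u, g) = -g/3
U(s) = 20 (U(s) = 5*4 = 20)
H(M) = -8 + 2*M (H(M) = -2*(4 - M) = -8 + 2*M)
(U(-17) - 2209)*(x(26) + H(V(0, -5))) = (20 - 2209)*(2*26 + (-8 + 2*(-1/3*(-5)))) = -2189*(52 + (-8 + 2*(5/3))) = -2189*(52 + (-8 + 10/3)) = -2189*(52 - 14/3) = -2189*142/3 = -310838/3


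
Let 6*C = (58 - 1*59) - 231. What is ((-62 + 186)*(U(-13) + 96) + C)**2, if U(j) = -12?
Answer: 969201424/9 ≈ 1.0769e+8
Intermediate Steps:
C = -116/3 (C = ((58 - 1*59) - 231)/6 = ((58 - 59) - 231)/6 = (-1 - 231)/6 = (1/6)*(-232) = -116/3 ≈ -38.667)
((-62 + 186)*(U(-13) + 96) + C)**2 = ((-62 + 186)*(-12 + 96) - 116/3)**2 = (124*84 - 116/3)**2 = (10416 - 116/3)**2 = (31132/3)**2 = 969201424/9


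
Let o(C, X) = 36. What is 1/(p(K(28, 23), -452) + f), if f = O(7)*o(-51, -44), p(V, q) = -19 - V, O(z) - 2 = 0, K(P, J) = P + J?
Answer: ½ ≈ 0.50000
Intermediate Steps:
K(P, J) = J + P
O(z) = 2 (O(z) = 2 + 0 = 2)
f = 72 (f = 2*36 = 72)
1/(p(K(28, 23), -452) + f) = 1/((-19 - (23 + 28)) + 72) = 1/((-19 - 1*51) + 72) = 1/((-19 - 51) + 72) = 1/(-70 + 72) = 1/2 = ½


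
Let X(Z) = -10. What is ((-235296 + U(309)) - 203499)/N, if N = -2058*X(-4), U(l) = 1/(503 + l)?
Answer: -356301539/16710960 ≈ -21.321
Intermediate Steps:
N = 20580 (N = -2058*(-10) = 20580)
((-235296 + U(309)) - 203499)/N = ((-235296 + 1/(503 + 309)) - 203499)/20580 = ((-235296 + 1/812) - 203499)*(1/20580) = (-191060351/812 - 203499)*(1/20580) = -356301539/812*1/20580 = -356301539/16710960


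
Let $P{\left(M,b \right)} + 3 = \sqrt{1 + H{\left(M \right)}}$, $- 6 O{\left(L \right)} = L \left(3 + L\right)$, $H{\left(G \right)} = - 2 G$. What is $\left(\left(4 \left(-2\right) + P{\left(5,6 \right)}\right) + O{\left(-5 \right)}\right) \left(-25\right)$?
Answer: $\frac{950}{3} - 75 i \approx 316.67 - 75.0 i$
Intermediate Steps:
$O{\left(L \right)} = - \frac{L \left(3 + L\right)}{6}$
$P{\left(M,b \right)} = -3 + \sqrt{1 - 2 M}$
$\left(\left(4 \left(-2\right) + P{\left(5,6 \right)}\right) + O{\left(-5 \right)}\right) \left(-25\right) = \left(\left(4 \left(-2\right) - \left(3 - \sqrt{1 - 10}\right)\right) - - \frac{5 \left(3 - 5\right)}{6}\right) \left(-25\right) = \left(\left(-8 - \left(3 - \sqrt{1 - 10}\right)\right) - \left(- \frac{5}{6}\right) \left(-2\right)\right) \left(-25\right) = \left(\left(-8 - \left(3 - \sqrt{-9}\right)\right) - \frac{5}{3}\right) \left(-25\right) = \left(\left(-8 - \left(3 - 3 i\right)\right) - \frac{5}{3}\right) \left(-25\right) = \left(\left(-11 + 3 i\right) - \frac{5}{3}\right) \left(-25\right) = \left(- \frac{38}{3} + 3 i\right) \left(-25\right) = \frac{950}{3} - 75 i$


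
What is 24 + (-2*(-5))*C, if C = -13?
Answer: -106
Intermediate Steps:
24 + (-2*(-5))*C = 24 - 2*(-5)*(-13) = 24 + 10*(-13) = 24 - 130 = -106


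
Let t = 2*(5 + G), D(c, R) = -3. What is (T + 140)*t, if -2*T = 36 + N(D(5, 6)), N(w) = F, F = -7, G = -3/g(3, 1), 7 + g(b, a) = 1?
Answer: 2761/2 ≈ 1380.5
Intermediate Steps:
g(b, a) = -6 (g(b, a) = -7 + 1 = -6)
G = ½ (G = -3/(-6) = -3*(-⅙) = ½ ≈ 0.50000)
N(w) = -7
t = 11 (t = 2*(5 + ½) = 2*(11/2) = 11)
T = -29/2 (T = -(36 - 7)/2 = -½*29 = -29/2 ≈ -14.500)
(T + 140)*t = (-29/2 + 140)*11 = (251/2)*11 = 2761/2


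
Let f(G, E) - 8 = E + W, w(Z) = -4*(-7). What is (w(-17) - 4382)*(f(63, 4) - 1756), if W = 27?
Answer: 7475818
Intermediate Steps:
w(Z) = 28
f(G, E) = 35 + E (f(G, E) = 8 + (E + 27) = 8 + (27 + E) = 35 + E)
(w(-17) - 4382)*(f(63, 4) - 1756) = (28 - 4382)*((35 + 4) - 1756) = -4354*(39 - 1756) = -4354*(-1717) = 7475818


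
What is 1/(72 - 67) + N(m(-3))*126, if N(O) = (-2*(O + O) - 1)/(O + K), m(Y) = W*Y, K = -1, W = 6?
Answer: -44711/95 ≈ -470.64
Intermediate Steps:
m(Y) = 6*Y
N(O) = (-1 - 4*O)/(-1 + O) (N(O) = (-2*(O + O) - 1)/(O - 1) = (-4*O - 1)/(-1 + O) = (-1 - 4*O)/(-1 + O))
1/(72 - 67) + N(m(-3))*126 = 1/(72 - 67) + ((-1 - 24*(-3))/(-1 + 6*(-3)))*126 = 1/5 + ((-1 - 4*(-18))/(-1 - 18))*126 = ⅕ + ((-1 + 72)/(-19))*126 = ⅕ - 1/19*71*126 = ⅕ - 71/19*126 = ⅕ - 8946/19 = -44711/95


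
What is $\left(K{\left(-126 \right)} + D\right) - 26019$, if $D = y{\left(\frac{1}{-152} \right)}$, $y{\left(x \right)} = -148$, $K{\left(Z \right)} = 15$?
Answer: $-26152$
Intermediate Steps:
$D = -148$
$\left(K{\left(-126 \right)} + D\right) - 26019 = \left(15 - 148\right) - 26019 = -133 - 26019 = -26152$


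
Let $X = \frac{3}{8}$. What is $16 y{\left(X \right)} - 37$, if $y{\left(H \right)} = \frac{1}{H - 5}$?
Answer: $- \frac{1497}{37} \approx -40.459$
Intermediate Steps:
$X = \frac{3}{8}$ ($X = 3 \cdot \frac{1}{8} = \frac{3}{8} \approx 0.375$)
$y{\left(H \right)} = \frac{1}{-5 + H}$ ($y{\left(H \right)} = \frac{1}{H - 5} = \frac{1}{-5 + H}$)
$16 y{\left(X \right)} - 37 = \frac{16}{-5 + \frac{3}{8}} - 37 = \frac{16}{- \frac{37}{8}} - 37 = 16 \left(- \frac{8}{37}\right) - 37 = - \frac{128}{37} - 37 = - \frac{1497}{37}$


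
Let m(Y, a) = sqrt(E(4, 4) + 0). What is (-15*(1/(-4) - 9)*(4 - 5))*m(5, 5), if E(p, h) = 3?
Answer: -555*sqrt(3)/4 ≈ -240.32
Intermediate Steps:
m(Y, a) = sqrt(3) (m(Y, a) = sqrt(3 + 0) = sqrt(3))
(-15*(1/(-4) - 9)*(4 - 5))*m(5, 5) = (-15*(1/(-4) - 9)*(4 - 5))*sqrt(3) = (-15*(-1/4 - 9)*(-1))*sqrt(3) = (-(-555)*(-1)/4)*sqrt(3) = (-15*37/4)*sqrt(3) = -555*sqrt(3)/4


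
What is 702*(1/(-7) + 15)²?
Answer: 7592832/49 ≈ 1.5496e+5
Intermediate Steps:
702*(1/(-7) + 15)² = 702*(-⅐ + 15)² = 702*(104/7)² = 702*(10816/49) = 7592832/49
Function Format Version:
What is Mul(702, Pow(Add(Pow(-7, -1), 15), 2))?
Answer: Rational(7592832, 49) ≈ 1.5496e+5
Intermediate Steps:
Mul(702, Pow(Add(Pow(-7, -1), 15), 2)) = Mul(702, Pow(Add(Rational(-1, 7), 15), 2)) = Mul(702, Pow(Rational(104, 7), 2)) = Mul(702, Rational(10816, 49)) = Rational(7592832, 49)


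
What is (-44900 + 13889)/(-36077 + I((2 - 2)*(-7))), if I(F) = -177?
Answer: 31011/36254 ≈ 0.85538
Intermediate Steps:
(-44900 + 13889)/(-36077 + I((2 - 2)*(-7))) = (-44900 + 13889)/(-36077 - 177) = -31011/(-36254) = -31011*(-1/36254) = 31011/36254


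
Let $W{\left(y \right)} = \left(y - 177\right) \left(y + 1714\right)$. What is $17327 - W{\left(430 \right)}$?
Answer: $-525105$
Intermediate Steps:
$W{\left(y \right)} = \left(-177 + y\right) \left(1714 + y\right)$
$17327 - W{\left(430 \right)} = 17327 - \left(-303378 + 430^{2} + 1537 \cdot 430\right) = 17327 - \left(-303378 + 184900 + 660910\right) = 17327 - 542432 = -525105$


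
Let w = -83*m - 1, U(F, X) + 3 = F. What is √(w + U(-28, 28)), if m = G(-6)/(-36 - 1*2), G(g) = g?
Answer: I*√16283/19 ≈ 6.716*I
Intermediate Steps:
U(F, X) = -3 + F
m = 3/19 (m = -6/(-36 - 1*2) = -6/(-36 - 2) = -6/(-38) = -6*(-1/38) = 3/19 ≈ 0.15789)
w = -268/19 (w = -83*3/19 - 1 = -249/19 - 1 = -268/19 ≈ -14.105)
√(w + U(-28, 28)) = √(-268/19 + (-3 - 28)) = √(-268/19 - 31) = √(-857/19) = I*√16283/19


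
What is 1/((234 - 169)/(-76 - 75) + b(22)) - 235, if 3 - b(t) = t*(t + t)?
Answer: -34258451/145780 ≈ -235.00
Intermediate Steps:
b(t) = 3 - 2*t² (b(t) = 3 - t*(t + t) = 3 - t*2*t = 3 - 2*t²)
1/((234 - 169)/(-76 - 75) + b(22)) - 235 = 1/((234 - 169)/(-76 - 75) + (3 - 2*22²)) - 235 = 1/(65/(-151) + (3 - 2*484)) - 235 = 1/(65*(-1/151) + (3 - 968)) - 235 = 1/(-65/151 - 965) - 235 = 1/(-145780/151) - 235 = -151/145780 - 235 = -34258451/145780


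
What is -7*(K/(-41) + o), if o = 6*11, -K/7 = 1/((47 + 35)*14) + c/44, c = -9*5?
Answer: -8520260/18491 ≈ -460.78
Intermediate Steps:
c = -45
K = 3226/451 (K = -7*(1/((47 + 35)*14) - 45/44) = -7*((1/14)/82 - 45*1/44) = -7*((1/82)*(1/14) - 45/44) = -7*(1/1148 - 45/44) = -7*(-3226/3157) = 3226/451 ≈ 7.1530)
o = 66
-7*(K/(-41) + o) = -7*((3226/451)/(-41) + 66) = -7*((3226/451)*(-1/41) + 66) = -7*(-3226/18491 + 66) = -7*1217180/18491 = -8520260/18491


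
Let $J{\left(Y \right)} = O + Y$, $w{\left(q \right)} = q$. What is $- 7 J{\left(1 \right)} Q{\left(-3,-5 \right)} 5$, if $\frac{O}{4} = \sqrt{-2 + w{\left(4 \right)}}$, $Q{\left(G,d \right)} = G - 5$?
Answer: $280 + 1120 \sqrt{2} \approx 1863.9$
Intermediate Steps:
$Q{\left(G,d \right)} = -5 + G$
$O = 4 \sqrt{2}$ ($O = 4 \sqrt{-2 + 4} = 4 \sqrt{2} \approx 5.6569$)
$J{\left(Y \right)} = Y + 4 \sqrt{2}$ ($J{\left(Y \right)} = 4 \sqrt{2} + Y = Y + 4 \sqrt{2}$)
$- 7 J{\left(1 \right)} Q{\left(-3,-5 \right)} 5 = - 7 \left(1 + 4 \sqrt{2}\right) \left(-5 - 3\right) 5 = - 7 \left(1 + 4 \sqrt{2}\right) \left(-8\right) 5 = - 7 \left(-8 - 32 \sqrt{2}\right) 5 = - 7 \left(-40 - 160 \sqrt{2}\right) = 280 + 1120 \sqrt{2}$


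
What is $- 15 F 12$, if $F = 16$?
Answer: $-2880$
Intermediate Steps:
$- 15 F 12 = \left(-15\right) 16 \cdot 12 = \left(-240\right) 12 = -2880$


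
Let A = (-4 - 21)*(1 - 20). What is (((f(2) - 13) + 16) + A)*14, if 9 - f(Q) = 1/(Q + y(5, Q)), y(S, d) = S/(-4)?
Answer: 20398/3 ≈ 6799.3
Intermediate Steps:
y(S, d) = -S/4 (y(S, d) = S*(-1/4) = -S/4)
f(Q) = 9 - 1/(-5/4 + Q) (f(Q) = 9 - 1/(Q - 1/4*5) = 9 - 1/(Q - 5/4) = 9 - 1/(-5/4 + Q))
A = 475 (A = -25*(-19) = 475)
(((f(2) - 13) + 16) + A)*14 = ((((-49 + 36*2)/(-5 + 4*2) - 13) + 16) + 475)*14 = ((((-49 + 72)/(-5 + 8) - 13) + 16) + 475)*14 = (((23/3 - 13) + 16) + 475)*14 = ((-16/3 + 16) + 475)*14 = (32/3 + 475)*14 = (1457/3)*14 = 20398/3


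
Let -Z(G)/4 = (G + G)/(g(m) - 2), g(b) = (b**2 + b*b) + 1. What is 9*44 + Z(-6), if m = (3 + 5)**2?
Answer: 3243684/8191 ≈ 396.01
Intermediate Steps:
m = 64 (m = 8**2 = 64)
g(b) = 1 + 2*b**2 (g(b) = (b**2 + b**2) + 1 = 2*b**2 + 1 = 1 + 2*b**2)
Z(G) = -8*G/8191 (Z(G) = -4*(G + G)/((1 + 2*64**2) - 2) = -4*2*G/((1 + 2*4096) - 2) = -4*2*G/((1 + 8192) - 2) = -4*2*G/(8193 - 2) = -4*2*G/8191 = -8*G/8191)
9*44 + Z(-6) = 9*44 - 8/8191*(-6) = 396 + 48/8191 = 3243684/8191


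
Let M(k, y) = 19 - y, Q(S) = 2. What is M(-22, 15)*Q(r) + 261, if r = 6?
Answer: 269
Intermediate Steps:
M(-22, 15)*Q(r) + 261 = (19 - 1*15)*2 + 261 = (19 - 15)*2 + 261 = 4*2 + 261 = 8 + 261 = 269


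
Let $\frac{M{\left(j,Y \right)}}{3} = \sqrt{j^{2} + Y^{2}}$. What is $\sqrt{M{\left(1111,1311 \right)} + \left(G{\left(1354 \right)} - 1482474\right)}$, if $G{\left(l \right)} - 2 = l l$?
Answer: $\sqrt{350844 + 3 \sqrt{2953042}} \approx 596.66$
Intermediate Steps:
$G{\left(l \right)} = 2 + l^{2}$ ($G{\left(l \right)} = 2 + l l = 2 + l^{2}$)
$M{\left(j,Y \right)} = 3 \sqrt{Y^{2} + j^{2}}$ ($M{\left(j,Y \right)} = 3 \sqrt{j^{2} + Y^{2}} = 3 \sqrt{Y^{2} + j^{2}}$)
$\sqrt{M{\left(1111,1311 \right)} + \left(G{\left(1354 \right)} - 1482474\right)} = \sqrt{3 \sqrt{1311^{2} + 1111^{2}} + \left(\left(2 + 1354^{2}\right) - 1482474\right)} = \sqrt{3 \sqrt{1718721 + 1234321} + \left(\left(2 + 1833316\right) - 1482474\right)} = \sqrt{3 \sqrt{2953042} + \left(1833318 - 1482474\right)} = \sqrt{3 \sqrt{2953042} + 350844} = \sqrt{350844 + 3 \sqrt{2953042}}$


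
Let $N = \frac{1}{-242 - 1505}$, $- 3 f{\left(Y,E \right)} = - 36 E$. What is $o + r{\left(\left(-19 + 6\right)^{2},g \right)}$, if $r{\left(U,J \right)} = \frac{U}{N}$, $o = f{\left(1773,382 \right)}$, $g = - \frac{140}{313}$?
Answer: $-290659$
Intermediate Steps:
$g = - \frac{140}{313}$ ($g = \left(-140\right) \frac{1}{313} = - \frac{140}{313} \approx -0.44728$)
$f{\left(Y,E \right)} = 12 E$ ($f{\left(Y,E \right)} = - \frac{\left(-36\right) E}{3} = 12 E$)
$N = - \frac{1}{1747}$ ($N = \frac{1}{-1747} = - \frac{1}{1747} \approx -0.00057241$)
$o = 4584$ ($o = 12 \cdot 382 = 4584$)
$r{\left(U,J \right)} = - 1747 U$ ($r{\left(U,J \right)} = \frac{U}{- \frac{1}{1747}} = U \left(-1747\right) = - 1747 U$)
$o + r{\left(\left(-19 + 6\right)^{2},g \right)} = 4584 - 1747 \left(-19 + 6\right)^{2} = 4584 - 1747 \left(-13\right)^{2} = 4584 - 295243 = -290659$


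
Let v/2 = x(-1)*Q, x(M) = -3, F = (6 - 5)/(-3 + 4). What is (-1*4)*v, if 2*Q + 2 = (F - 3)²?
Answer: 24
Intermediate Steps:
F = 1 (F = 1/1 = 1*1 = 1)
Q = 1 (Q = -1 + (1 - 3)²/2 = -1 + (½)*(-2)² = -1 + (½)*4 = -1 + 2 = 1)
v = -6 (v = 2*(-3*1) = 2*(-3) = -6)
(-1*4)*v = -1*4*(-6) = -4*(-6) = 24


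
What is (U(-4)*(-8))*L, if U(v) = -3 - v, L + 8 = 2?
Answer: 48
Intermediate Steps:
L = -6 (L = -8 + 2 = -6)
(U(-4)*(-8))*L = ((-3 - 1*(-4))*(-8))*(-6) = ((-3 + 4)*(-8))*(-6) = (1*(-8))*(-6) = -8*(-6) = 48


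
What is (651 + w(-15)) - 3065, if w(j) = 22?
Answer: -2392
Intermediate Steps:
(651 + w(-15)) - 3065 = (651 + 22) - 3065 = 673 - 3065 = -2392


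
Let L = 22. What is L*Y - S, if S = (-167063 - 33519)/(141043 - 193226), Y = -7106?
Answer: -8158073338/52183 ≈ -1.5634e+5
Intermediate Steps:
S = 200582/52183 (S = -200582/(-52183) = -200582*(-1/52183) = 200582/52183 ≈ 3.8438)
L*Y - S = 22*(-7106) - 1*200582/52183 = -156332 - 200582/52183 = -8158073338/52183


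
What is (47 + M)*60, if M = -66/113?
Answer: 314700/113 ≈ 2785.0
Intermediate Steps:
M = -66/113 (M = -66*1/113 = -66/113 ≈ -0.58407)
(47 + M)*60 = (47 - 66/113)*60 = (5245/113)*60 = 314700/113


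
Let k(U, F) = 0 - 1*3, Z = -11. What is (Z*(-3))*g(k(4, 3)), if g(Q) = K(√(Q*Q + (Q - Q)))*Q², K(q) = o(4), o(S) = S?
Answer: 1188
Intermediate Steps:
K(q) = 4
k(U, F) = -3 (k(U, F) = 0 - 3 = -3)
g(Q) = 4*Q²
(Z*(-3))*g(k(4, 3)) = (-11*(-3))*(4*(-3)²) = 33*(4*9) = 33*36 = 1188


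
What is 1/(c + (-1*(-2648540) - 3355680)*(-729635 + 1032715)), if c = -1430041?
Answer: -1/214321421241 ≈ -4.6659e-12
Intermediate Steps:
1/(c + (-1*(-2648540) - 3355680)*(-729635 + 1032715)) = 1/(-1430041 + (-1*(-2648540) - 3355680)*(-729635 + 1032715)) = 1/(-1430041 + (2648540 - 3355680)*303080) = 1/(-1430041 - 707140*303080) = 1/(-1430041 - 214319991200) = 1/(-214321421241) = -1/214321421241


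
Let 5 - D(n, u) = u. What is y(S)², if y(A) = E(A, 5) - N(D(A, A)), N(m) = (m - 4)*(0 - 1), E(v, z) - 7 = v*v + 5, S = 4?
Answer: 625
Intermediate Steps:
D(n, u) = 5 - u
E(v, z) = 12 + v² (E(v, z) = 7 + (v*v + 5) = 7 + (v² + 5) = 7 + (5 + v²) = 12 + v²)
N(m) = 4 - m (N(m) = (-4 + m)*(-1) = 4 - m)
y(A) = 13 + A² - A (y(A) = (12 + A²) - (4 - (5 - A)) = (12 + A²) - (4 + (-5 + A)) = (12 + A²) - (-1 + A) = (12 + A²) + (1 - A) = 13 + A² - A)
y(S)² = (13 + 4² - 1*4)² = (13 + 16 - 4)² = 25² = 625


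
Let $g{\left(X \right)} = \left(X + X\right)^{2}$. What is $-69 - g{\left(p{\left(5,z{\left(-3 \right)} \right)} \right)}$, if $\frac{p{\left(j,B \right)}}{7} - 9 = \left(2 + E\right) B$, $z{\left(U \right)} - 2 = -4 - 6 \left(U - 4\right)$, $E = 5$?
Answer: $-16370185$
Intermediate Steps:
$z{\left(U \right)} = 22 - 6 U$ ($z{\left(U \right)} = 2 - \left(4 + 6 \left(U - 4\right)\right) = 2 - \left(4 + 6 \left(-4 + U\right)\right) = 2 - \left(-20 + 6 U\right) = 22 - 6 U$)
$p{\left(j,B \right)} = 63 + 49 B$ ($p{\left(j,B \right)} = 63 + 7 \left(2 + 5\right) B = 63 + 7 \cdot 7 B = 63 + 49 B$)
$g{\left(X \right)} = 4 X^{2}$ ($g{\left(X \right)} = \left(2 X\right)^{2} = 4 X^{2}$)
$-69 - g{\left(p{\left(5,z{\left(-3 \right)} \right)} \right)} = -69 - 4 \left(63 + 49 \left(22 - -18\right)\right)^{2} = -69 - 4 \left(63 + 49 \left(22 + 18\right)\right)^{2} = -69 - 4 \left(63 + 49 \cdot 40\right)^{2} = -69 - 4 \left(63 + 1960\right)^{2} = -69 - 4 \cdot 2023^{2} = -69 - 4 \cdot 4092529 = -69 - 16370116 = -16370185$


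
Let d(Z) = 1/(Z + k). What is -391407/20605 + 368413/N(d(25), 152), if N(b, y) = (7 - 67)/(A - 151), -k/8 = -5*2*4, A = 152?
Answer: -1522926857/247260 ≈ -6159.2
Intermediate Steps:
k = 320 (k = -8*(-5*2)*4 = -(-80)*4 = -8*(-40) = 320)
d(Z) = 1/(320 + Z) (d(Z) = 1/(Z + 320) = 1/(320 + Z))
N(b, y) = -60 (N(b, y) = (7 - 67)/(152 - 151) = -60/1 = -60*1 = -60)
-391407/20605 + 368413/N(d(25), 152) = -391407/20605 + 368413/(-60) = -391407*1/20605 + 368413*(-1/60) = -391407/20605 - 368413/60 = -1522926857/247260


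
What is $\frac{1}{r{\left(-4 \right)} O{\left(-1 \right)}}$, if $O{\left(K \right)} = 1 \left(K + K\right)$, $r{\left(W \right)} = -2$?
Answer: $\frac{1}{4} \approx 0.25$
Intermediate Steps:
$O{\left(K \right)} = 2 K$ ($O{\left(K \right)} = 1 \cdot 2 K = 2 K$)
$\frac{1}{r{\left(-4 \right)} O{\left(-1 \right)}} = \frac{1}{\left(-2\right) 2 \left(-1\right)} = \frac{1}{\left(-2\right) \left(-2\right)} = \frac{1}{4}$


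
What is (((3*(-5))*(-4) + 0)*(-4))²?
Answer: 57600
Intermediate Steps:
(((3*(-5))*(-4) + 0)*(-4))² = ((-15*(-4) + 0)*(-4))² = ((60 + 0)*(-4))² = (60*(-4))² = (-240)² = 57600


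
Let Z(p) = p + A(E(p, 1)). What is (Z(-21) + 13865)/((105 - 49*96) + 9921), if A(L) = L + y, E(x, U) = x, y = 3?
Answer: 6913/2661 ≈ 2.5979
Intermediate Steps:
A(L) = 3 + L (A(L) = L + 3 = 3 + L)
Z(p) = 3 + 2*p (Z(p) = p + (3 + p) = 3 + 2*p)
(Z(-21) + 13865)/((105 - 49*96) + 9921) = ((3 + 2*(-21)) + 13865)/((105 - 49*96) + 9921) = ((3 - 42) + 13865)/((105 - 4704) + 9921) = (-39 + 13865)/(-4599 + 9921) = 13826/5322 = 13826*(1/5322) = 6913/2661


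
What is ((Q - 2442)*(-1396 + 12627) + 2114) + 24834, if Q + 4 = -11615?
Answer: -157892143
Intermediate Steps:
Q = -11619 (Q = -4 - 11615 = -11619)
((Q - 2442)*(-1396 + 12627) + 2114) + 24834 = ((-11619 - 2442)*(-1396 + 12627) + 2114) + 24834 = (-14061*11231 + 2114) + 24834 = (-157919091 + 2114) + 24834 = -157916977 + 24834 = -157892143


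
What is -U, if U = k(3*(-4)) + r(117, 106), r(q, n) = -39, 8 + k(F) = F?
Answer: 59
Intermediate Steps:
k(F) = -8 + F
U = -59 (U = (-8 + 3*(-4)) - 39 = (-8 - 12) - 39 = -20 - 39 = -59)
-U = -1*(-59) = 59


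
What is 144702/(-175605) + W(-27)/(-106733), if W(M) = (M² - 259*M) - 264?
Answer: -507701232/567965105 ≈ -0.89390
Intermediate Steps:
W(M) = -264 + M² - 259*M
144702/(-175605) + W(-27)/(-106733) = 144702/(-175605) + (-264 + (-27)² - 259*(-27))/(-106733) = 144702*(-1/175605) + (-264 + 729 + 6993)*(-1/106733) = -48234/58535 + 7458*(-1/106733) = -48234/58535 - 678/9703 = -507701232/567965105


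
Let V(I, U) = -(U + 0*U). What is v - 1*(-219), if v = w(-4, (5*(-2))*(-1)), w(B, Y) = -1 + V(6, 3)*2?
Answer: 212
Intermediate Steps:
V(I, U) = -U (V(I, U) = -(U + 0) = -U)
w(B, Y) = -7 (w(B, Y) = -1 - 1*3*2 = -1 - 3*2 = -1 - 6 = -7)
v = -7
v - 1*(-219) = -7 - 1*(-219) = -7 + 219 = 212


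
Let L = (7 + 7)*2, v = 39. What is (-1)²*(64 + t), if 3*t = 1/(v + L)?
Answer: 12865/201 ≈ 64.005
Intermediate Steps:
L = 28 (L = 14*2 = 28)
t = 1/201 (t = 1/(3*(39 + 28)) = (⅓)/67 = (⅓)*(1/67) = 1/201 ≈ 0.0049751)
(-1)²*(64 + t) = (-1)²*(64 + 1/201) = 1*(12865/201) = 12865/201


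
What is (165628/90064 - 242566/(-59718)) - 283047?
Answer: -190290015218827/672305244 ≈ -2.8304e+5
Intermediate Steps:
(165628/90064 - 242566/(-59718)) - 283047 = (165628*(1/90064) - 242566*(-1/59718)) - 283047 = (41407/22516 + 121283/29859) - 283047 = 3967179641/672305244 - 283047 = -190290015218827/672305244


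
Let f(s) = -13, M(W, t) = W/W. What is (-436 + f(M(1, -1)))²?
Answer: 201601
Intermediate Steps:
M(W, t) = 1
(-436 + f(M(1, -1)))² = (-436 - 13)² = (-449)² = 201601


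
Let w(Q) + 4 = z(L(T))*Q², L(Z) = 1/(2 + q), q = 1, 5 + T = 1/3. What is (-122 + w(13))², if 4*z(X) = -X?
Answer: 2825761/144 ≈ 19623.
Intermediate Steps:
T = -14/3 (T = -5 + 1/3 = -5 + ⅓ = -14/3 ≈ -4.6667)
L(Z) = ⅓ (L(Z) = 1/(2 + 1) = 1/3 = ⅓)
z(X) = -X/4 (z(X) = (-X)/4 = -X/4)
w(Q) = -4 - Q²/12 (w(Q) = -4 + (-¼*⅓)*Q² = -4 - Q²/12)
(-122 + w(13))² = (-122 + (-4 - 1/12*13²))² = (-122 + (-4 - 1/12*169))² = (-122 + (-4 - 169/12))² = (-122 - 217/12)² = (-1681/12)² = 2825761/144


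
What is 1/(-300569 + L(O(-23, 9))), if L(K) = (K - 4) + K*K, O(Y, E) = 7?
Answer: -1/300517 ≈ -3.3276e-6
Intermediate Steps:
L(K) = -4 + K + K² (L(K) = (-4 + K) + K² = -4 + K + K²)
1/(-300569 + L(O(-23, 9))) = 1/(-300569 + (-4 + 7 + 7²)) = 1/(-300569 + (-4 + 7 + 49)) = 1/(-300569 + 52) = 1/(-300517) = -1/300517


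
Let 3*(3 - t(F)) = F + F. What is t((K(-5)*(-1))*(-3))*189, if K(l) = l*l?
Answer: -8883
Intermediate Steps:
K(l) = l²
t(F) = 3 - 2*F/3 (t(F) = 3 - (F + F)/3 = 3 - 2*F/3)
t((K(-5)*(-1))*(-3))*189 = (3 - 2*(-5)²*(-1)*(-3)/3)*189 = (3 - 2*25*(-1)*(-3)/3)*189 = (3 - (-50)*(-3)/3)*189 = (3 - ⅔*75)*189 = (3 - 50)*189 = -47*189 = -8883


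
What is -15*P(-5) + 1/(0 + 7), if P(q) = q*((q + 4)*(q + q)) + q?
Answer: 5776/7 ≈ 825.14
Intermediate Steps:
P(q) = q + 2*q**2*(4 + q) (P(q) = q*((4 + q)*(2*q)) + q = q*(2*q*(4 + q)) + q = 2*q**2*(4 + q) + q = q + 2*q**2*(4 + q))
-15*P(-5) + 1/(0 + 7) = -(-75)*(1 + 2*(-5)**2 + 8*(-5)) + 1/(0 + 7) = -(-75)*(1 + 2*25 - 40) + 1/7 = -(-75)*(1 + 50 - 40) + 1/7 = -(-75)*11 + 1/7 = -15*(-55) + 1/7 = 825 + 1/7 = 5776/7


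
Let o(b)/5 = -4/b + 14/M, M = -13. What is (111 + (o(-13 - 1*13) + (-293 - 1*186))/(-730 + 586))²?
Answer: 45829818241/3504384 ≈ 13078.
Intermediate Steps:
o(b) = -70/13 - 20/b (o(b) = 5*(-4/b + 14/(-13)) = 5*(-4/b + 14*(-1/13)) = 5*(-4/b - 14/13) = 5*(-14/13 - 4/b) = -70/13 - 20/b)
(111 + (o(-13 - 1*13) + (-293 - 1*186))/(-730 + 586))² = (111 + ((-70/13 - 20/(-13 - 1*13)) + (-293 - 1*186))/(-730 + 586))² = (111 + ((-70/13 - 20/(-13 - 13)) + (-293 - 186))/(-144))² = (111 + ((-70/13 - 20/(-26)) - 479)*(-1/144))² = (111 + ((-70/13 - 20*(-1/26)) - 479)*(-1/144))² = (111 + ((-70/13 + 10/13) - 479)*(-1/144))² = (111 + (-60/13 - 479)*(-1/144))² = (111 - 6287/13*(-1/144))² = (111 + 6287/1872)² = (214079/1872)² = 45829818241/3504384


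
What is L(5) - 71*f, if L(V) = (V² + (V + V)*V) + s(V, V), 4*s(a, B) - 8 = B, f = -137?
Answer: 39221/4 ≈ 9805.3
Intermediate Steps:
s(a, B) = 2 + B/4
L(V) = 2 + 3*V² + V/4 (L(V) = (V² + (V + V)*V) + (2 + V/4) = (V² + (2*V)*V) + (2 + V/4) = (V² + 2*V²) + (2 + V/4) = 3*V² + (2 + V/4) = 2 + 3*V² + V/4)
L(5) - 71*f = (2 + 3*5² + (¼)*5) - 71*(-137) = (2 + 3*25 + 5/4) + 9727 = (2 + 75 + 5/4) + 9727 = 313/4 + 9727 = 39221/4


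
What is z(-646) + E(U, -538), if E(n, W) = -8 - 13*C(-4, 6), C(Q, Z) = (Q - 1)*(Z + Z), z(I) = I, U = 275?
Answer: 126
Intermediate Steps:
C(Q, Z) = 2*Z*(-1 + Q) (C(Q, Z) = (-1 + Q)*(2*Z) = 2*Z*(-1 + Q))
E(n, W) = 772 (E(n, W) = -8 - 26*6*(-1 - 4) = -8 - 26*6*(-5) = -8 - 13*(-60) = -8 + 780 = 772)
z(-646) + E(U, -538) = -646 + 772 = 126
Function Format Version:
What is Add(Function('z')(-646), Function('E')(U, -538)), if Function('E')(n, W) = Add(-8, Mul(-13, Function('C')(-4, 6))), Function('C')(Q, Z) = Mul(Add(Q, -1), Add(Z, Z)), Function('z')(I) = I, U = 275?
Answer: 126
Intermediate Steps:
Function('C')(Q, Z) = Mul(2, Z, Add(-1, Q)) (Function('C')(Q, Z) = Mul(Add(-1, Q), Mul(2, Z)) = Mul(2, Z, Add(-1, Q)))
Function('E')(n, W) = 772 (Function('E')(n, W) = Add(-8, Mul(-13, Mul(2, 6, Add(-1, -4)))) = Add(-8, Mul(-13, Mul(2, 6, -5))) = Add(-8, Mul(-13, -60)) = Add(-8, 780) = 772)
Add(Function('z')(-646), Function('E')(U, -538)) = Add(-646, 772) = 126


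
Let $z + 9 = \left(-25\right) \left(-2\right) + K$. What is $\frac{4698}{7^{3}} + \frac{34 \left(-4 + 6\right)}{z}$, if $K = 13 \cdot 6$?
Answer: $\frac{4894}{343} \approx 14.268$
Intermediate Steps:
$K = 78$
$z = 119$ ($z = -9 + \left(\left(-25\right) \left(-2\right) + 78\right) = -9 + \left(50 + 78\right) = -9 + 128 = 119$)
$\frac{4698}{7^{3}} + \frac{34 \left(-4 + 6\right)}{z} = \frac{4698}{7^{3}} + \frac{34 \left(-4 + 6\right)}{119} = \frac{4698}{343} + 34 \cdot 2 \cdot \frac{1}{119} = 4698 \cdot \frac{1}{343} + 68 \cdot \frac{1}{119} = \frac{4698}{343} + \frac{4}{7} = \frac{4894}{343}$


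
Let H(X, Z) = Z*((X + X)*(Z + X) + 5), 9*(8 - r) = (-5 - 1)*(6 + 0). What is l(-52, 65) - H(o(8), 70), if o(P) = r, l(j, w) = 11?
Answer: -138099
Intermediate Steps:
r = 12 (r = 8 - (-5 - 1)*(6 + 0)/9 = 8 - (-2)*6/3 = 8 - ⅑*(-36) = 8 + 4 = 12)
o(P) = 12
H(X, Z) = Z*(5 + 2*X*(X + Z)) (H(X, Z) = Z*((2*X)*(X + Z) + 5) = Z*(2*X*(X + Z) + 5) = Z*(5 + 2*X*(X + Z)))
l(-52, 65) - H(o(8), 70) = 11 - 70*(5 + 2*12² + 2*12*70) = 11 - 70*(5 + 2*144 + 1680) = 11 - 70*(5 + 288 + 1680) = 11 - 70*1973 = 11 - 1*138110 = 11 - 138110 = -138099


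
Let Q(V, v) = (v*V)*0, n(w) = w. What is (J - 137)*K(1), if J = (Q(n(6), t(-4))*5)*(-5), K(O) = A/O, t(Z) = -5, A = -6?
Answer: 822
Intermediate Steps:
K(O) = -6/O
Q(V, v) = 0 (Q(V, v) = (V*v)*0 = 0)
J = 0 (J = (0*5)*(-5) = 0*(-5) = 0)
(J - 137)*K(1) = (0 - 137)*(-6/1) = -(-822) = -137*(-6) = 822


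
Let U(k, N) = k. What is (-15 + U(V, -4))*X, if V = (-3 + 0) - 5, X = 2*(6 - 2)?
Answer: -184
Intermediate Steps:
X = 8 (X = 2*4 = 8)
V = -8 (V = -3 - 5 = -8)
(-15 + U(V, -4))*X = (-15 - 8)*8 = -23*8 = -184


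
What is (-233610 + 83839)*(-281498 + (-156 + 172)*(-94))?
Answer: 42385492542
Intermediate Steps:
(-233610 + 83839)*(-281498 + (-156 + 172)*(-94)) = -149771*(-281498 + 16*(-94)) = -149771*(-281498 - 1504) = -149771*(-283002) = 42385492542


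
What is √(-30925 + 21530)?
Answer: I*√9395 ≈ 96.928*I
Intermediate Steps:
√(-30925 + 21530) = √(-9395) = I*√9395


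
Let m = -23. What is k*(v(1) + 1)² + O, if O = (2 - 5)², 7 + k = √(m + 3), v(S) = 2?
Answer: -54 + 18*I*√5 ≈ -54.0 + 40.249*I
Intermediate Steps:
k = -7 + 2*I*√5 (k = -7 + √(-23 + 3) = -7 + √(-20) = -7 + 2*I*√5 ≈ -7.0 + 4.4721*I)
O = 9 (O = (-3)² = 9)
k*(v(1) + 1)² + O = (-7 + 2*I*√5)*(2 + 1)² + 9 = (-7 + 2*I*√5)*3² + 9 = (-7 + 2*I*√5)*9 + 9 = (-63 + 18*I*√5) + 9 = -54 + 18*I*√5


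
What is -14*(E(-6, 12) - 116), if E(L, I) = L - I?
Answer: 1876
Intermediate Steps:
-14*(E(-6, 12) - 116) = -14*((-6 - 1*12) - 116) = -14*((-6 - 12) - 116) = -14*(-18 - 116) = -14*(-134) = 1876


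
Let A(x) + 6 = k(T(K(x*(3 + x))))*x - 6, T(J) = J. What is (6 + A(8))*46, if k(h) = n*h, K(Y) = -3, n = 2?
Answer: -2484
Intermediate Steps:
k(h) = 2*h
A(x) = -12 - 6*x (A(x) = -6 + ((2*(-3))*x - 6) = -6 + (-6*x - 6) = -6 + (-6 - 6*x) = -12 - 6*x)
(6 + A(8))*46 = (6 + (-12 - 6*8))*46 = (6 + (-12 - 48))*46 = (6 - 60)*46 = -54*46 = -2484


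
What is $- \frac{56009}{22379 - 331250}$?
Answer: $\frac{56009}{308871} \approx 0.18133$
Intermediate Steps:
$- \frac{56009}{22379 - 331250} = - \frac{56009}{-308871} = \left(-56009\right) \left(- \frac{1}{308871}\right) = \frac{56009}{308871}$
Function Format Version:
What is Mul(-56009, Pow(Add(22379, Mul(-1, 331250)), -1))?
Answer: Rational(56009, 308871) ≈ 0.18133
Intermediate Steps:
Mul(-56009, Pow(Add(22379, Mul(-1, 331250)), -1)) = Mul(-56009, Pow(Add(22379, -331250), -1)) = Mul(-56009, Pow(-308871, -1)) = Mul(-56009, Rational(-1, 308871)) = Rational(56009, 308871)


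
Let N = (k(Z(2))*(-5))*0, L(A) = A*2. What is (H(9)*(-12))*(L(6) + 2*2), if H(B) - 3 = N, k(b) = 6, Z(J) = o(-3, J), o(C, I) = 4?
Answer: -576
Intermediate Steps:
Z(J) = 4
L(A) = 2*A
N = 0 (N = (6*(-5))*0 = -30*0 = 0)
H(B) = 3 (H(B) = 3 + 0 = 3)
(H(9)*(-12))*(L(6) + 2*2) = (3*(-12))*(2*6 + 2*2) = -36*(12 + 4) = -36*16 = -576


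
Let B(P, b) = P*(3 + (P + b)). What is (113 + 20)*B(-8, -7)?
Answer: 12768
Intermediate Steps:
B(P, b) = P*(3 + P + b)
(113 + 20)*B(-8, -7) = (113 + 20)*(-8*(3 - 8 - 7)) = 133*(-8*(-12)) = 133*96 = 12768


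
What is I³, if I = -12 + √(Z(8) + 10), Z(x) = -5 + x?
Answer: -2196 + 445*√13 ≈ -591.53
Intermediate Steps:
I = -12 + √13 (I = -12 + √((-5 + 8) + 10) = -12 + √(3 + 10) = -12 + √13 ≈ -8.3945)
I³ = (-12 + √13)³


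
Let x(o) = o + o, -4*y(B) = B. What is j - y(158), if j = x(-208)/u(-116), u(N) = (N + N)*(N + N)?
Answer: 33213/841 ≈ 39.492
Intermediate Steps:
y(B) = -B/4
x(o) = 2*o
u(N) = 4*N² (u(N) = (2*N)*(2*N) = 4*N²)
j = -13/1682 (j = (2*(-208))/((4*(-116)²)) = -416/(4*13456) = -416/53824 = -416*1/53824 = -13/1682 ≈ -0.0077289)
j - y(158) = -13/1682 - (-1)*158/4 = -13/1682 - 1*(-79/2) = -13/1682 + 79/2 = 33213/841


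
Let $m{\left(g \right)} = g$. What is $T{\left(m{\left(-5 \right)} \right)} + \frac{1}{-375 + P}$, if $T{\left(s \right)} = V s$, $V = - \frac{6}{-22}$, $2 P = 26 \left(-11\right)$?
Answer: $- \frac{7781}{5698} \approx -1.3656$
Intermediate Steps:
$P = -143$ ($P = \frac{26 \left(-11\right)}{2} = \frac{1}{2} \left(-286\right) = -143$)
$V = \frac{3}{11}$ ($V = \left(-6\right) \left(- \frac{1}{22}\right) = \frac{3}{11} \approx 0.27273$)
$T{\left(s \right)} = \frac{3 s}{11}$
$T{\left(m{\left(-5 \right)} \right)} + \frac{1}{-375 + P} = \frac{3}{11} \left(-5\right) + \frac{1}{-375 - 143} = - \frac{15}{11} + \frac{1}{-518} = - \frac{15}{11} - \frac{1}{518} = - \frac{7781}{5698}$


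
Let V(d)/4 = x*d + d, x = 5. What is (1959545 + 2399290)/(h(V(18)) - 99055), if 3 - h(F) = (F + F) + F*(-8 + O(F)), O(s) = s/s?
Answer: -4358835/96892 ≈ -44.987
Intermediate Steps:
O(s) = 1
V(d) = 24*d (V(d) = 4*(5*d + d) = 4*(6*d) = 24*d)
h(F) = 3 + 5*F (h(F) = 3 - ((F + F) + F*(-8 + 1)) = 3 - (2*F + F*(-7)) = 3 - (2*F - 7*F) = 3 - (-5)*F = 3 + 5*F)
(1959545 + 2399290)/(h(V(18)) - 99055) = (1959545 + 2399290)/((3 + 5*(24*18)) - 99055) = 4358835/((3 + 5*432) - 99055) = 4358835/((3 + 2160) - 99055) = 4358835/(2163 - 99055) = 4358835/(-96892) = 4358835*(-1/96892) = -4358835/96892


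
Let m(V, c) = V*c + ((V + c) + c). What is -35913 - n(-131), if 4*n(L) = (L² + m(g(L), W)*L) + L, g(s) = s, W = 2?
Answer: -211641/4 ≈ -52910.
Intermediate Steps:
m(V, c) = V + 2*c + V*c (m(V, c) = V*c + (V + 2*c) = V + 2*c + V*c)
n(L) = L/4 + L²/4 + L*(4 + 3*L)/4 (n(L) = ((L² + (L + 2*2 + L*2)*L) + L)/4 = ((L² + (L + 4 + 2*L)*L) + L)/4 = ((L² + (4 + 3*L)*L) + L)/4 = ((L² + L*(4 + 3*L)) + L)/4 = (L + L² + L*(4 + 3*L))/4 = L/4 + L²/4 + L*(4 + 3*L)/4)
-35913 - n(-131) = -35913 - (-131)*(5 + 4*(-131))/4 = -35913 - (-131)*(5 - 524)/4 = -35913 - (-131)*(-519)/4 = -35913 - 1*67989/4 = -35913 - 67989/4 = -211641/4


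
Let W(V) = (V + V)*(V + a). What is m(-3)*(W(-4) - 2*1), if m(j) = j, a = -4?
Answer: -186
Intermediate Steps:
W(V) = 2*V*(-4 + V) (W(V) = (V + V)*(V - 4) = (2*V)*(-4 + V) = 2*V*(-4 + V))
m(-3)*(W(-4) - 2*1) = -3*(2*(-4)*(-4 - 4) - 2*1) = -3*(2*(-4)*(-8) - 2) = -3*(64 - 2) = -3*62 = -186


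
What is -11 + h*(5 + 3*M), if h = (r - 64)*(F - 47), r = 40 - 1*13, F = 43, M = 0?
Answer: 729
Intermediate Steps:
r = 27 (r = 40 - 13 = 27)
h = 148 (h = (27 - 64)*(43 - 47) = -37*(-4) = 148)
-11 + h*(5 + 3*M) = -11 + 148*(5 + 3*0) = -11 + 148*(5 + 0) = -11 + 148*5 = -11 + 740 = 729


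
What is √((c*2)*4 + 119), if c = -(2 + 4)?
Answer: √71 ≈ 8.4261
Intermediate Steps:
c = -6 (c = -1*6 = -6)
√((c*2)*4 + 119) = √(-6*2*4 + 119) = √(-12*4 + 119) = √(-48 + 119) = √71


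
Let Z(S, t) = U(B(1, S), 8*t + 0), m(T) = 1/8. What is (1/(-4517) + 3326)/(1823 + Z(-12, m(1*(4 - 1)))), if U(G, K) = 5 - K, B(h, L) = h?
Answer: 5007847/2750853 ≈ 1.8205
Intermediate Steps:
m(T) = 1/8
Z(S, t) = 5 - 8*t (Z(S, t) = 5 - (8*t + 0) = 5 - 8*t)
(1/(-4517) + 3326)/(1823 + Z(-12, m(1*(4 - 1)))) = (1/(-4517) + 3326)/(1823 + (5 - 8*1/8)) = (-1/4517 + 3326)/(1823 + (5 - 1)) = 15023541/(4517*(1823 + 4)) = (15023541/4517)/1827 = (15023541/4517)*(1/1827) = 5007847/2750853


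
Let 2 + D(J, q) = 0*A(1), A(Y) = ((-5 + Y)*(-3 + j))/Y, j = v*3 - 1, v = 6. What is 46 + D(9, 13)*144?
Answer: -242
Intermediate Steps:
j = 17 (j = 6*3 - 1 = 18 - 1 = 17)
A(Y) = (-70 + 14*Y)/Y (A(Y) = ((-5 + Y)*(-3 + 17))/Y = ((-5 + Y)*14)/Y = (-70 + 14*Y)/Y)
D(J, q) = -2 (D(J, q) = -2 + 0*(14 - 70/1) = -2 + 0*(14 - 70*1) = -2 + 0*(14 - 70) = -2 + 0*(-56) = -2 + 0 = -2)
46 + D(9, 13)*144 = 46 - 2*144 = 46 - 288 = -242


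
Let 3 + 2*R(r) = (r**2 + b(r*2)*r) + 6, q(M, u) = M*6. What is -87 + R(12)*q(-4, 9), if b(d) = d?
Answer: -5307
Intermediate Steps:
q(M, u) = 6*M
R(r) = 3/2 + 3*r**2/2 (R(r) = -3/2 + ((r**2 + (r*2)*r) + 6)/2 = -3/2 + ((r**2 + (2*r)*r) + 6)/2 = -3/2 + ((r**2 + 2*r**2) + 6)/2 = -3/2 + (3*r**2 + 6)/2 = -3/2 + (6 + 3*r**2)/2 = -3/2 + (3 + 3*r**2/2) = 3/2 + 3*r**2/2)
-87 + R(12)*q(-4, 9) = -87 + (3/2 + (3/2)*12**2)*(6*(-4)) = -87 + (3/2 + (3/2)*144)*(-24) = -87 + (3/2 + 216)*(-24) = -87 + (435/2)*(-24) = -87 - 5220 = -5307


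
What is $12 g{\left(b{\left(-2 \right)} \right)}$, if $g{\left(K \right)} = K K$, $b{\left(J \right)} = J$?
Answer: $48$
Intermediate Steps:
$g{\left(K \right)} = K^{2}$
$12 g{\left(b{\left(-2 \right)} \right)} = 12 \left(-2\right)^{2} = 12 \cdot 4 = 48$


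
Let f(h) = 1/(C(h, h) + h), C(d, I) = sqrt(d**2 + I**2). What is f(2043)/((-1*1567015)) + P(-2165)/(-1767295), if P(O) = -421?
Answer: 269559213968/1131567758630055 - sqrt(2)/3201411645 ≈ 0.00023822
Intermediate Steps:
C(d, I) = sqrt(I**2 + d**2)
f(h) = 1/(h + sqrt(2)*sqrt(h**2)) (f(h) = 1/(sqrt(h**2 + h**2) + h) = 1/(sqrt(2*h**2) + h) = 1/(sqrt(2)*sqrt(h**2) + h) = 1/(h + sqrt(2)*sqrt(h**2)))
f(2043)/((-1*1567015)) + P(-2165)/(-1767295) = 1/((2043 + sqrt(2)*sqrt(2043**2))*((-1*1567015))) - 421/(-1767295) = 1/((2043 + sqrt(2)*sqrt(4173849))*(-1567015)) - 421*(-1/1767295) = -1/1567015/(2043 + sqrt(2)*2043) + 421/1767295 = -1/1567015/(2043 + 2043*sqrt(2)) + 421/1767295 = -1/(1567015*(2043 + 2043*sqrt(2))) + 421/1767295 = 421/1767295 - 1/(1567015*(2043 + 2043*sqrt(2)))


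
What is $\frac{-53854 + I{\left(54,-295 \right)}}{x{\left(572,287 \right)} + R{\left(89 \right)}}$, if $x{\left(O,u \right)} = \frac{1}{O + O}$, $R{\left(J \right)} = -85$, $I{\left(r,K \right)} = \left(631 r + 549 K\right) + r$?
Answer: $\frac{207843064}{97239} \approx 2137.4$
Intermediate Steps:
$I{\left(r,K \right)} = 549 K + 632 r$ ($I{\left(r,K \right)} = \left(549 K + 631 r\right) + r = 549 K + 632 r$)
$x{\left(O,u \right)} = \frac{1}{2 O}$
$\frac{-53854 + I{\left(54,-295 \right)}}{x{\left(572,287 \right)} + R{\left(89 \right)}} = \frac{-53854 + \left(549 \left(-295\right) + 632 \cdot 54\right)}{\frac{1}{2 \cdot 572} - 85} = \frac{-53854 + \left(-161955 + 34128\right)}{\frac{1}{2} \cdot \frac{1}{572} - 85} = \frac{-53854 - 127827}{\frac{1}{1144} - 85} = - \frac{181681}{- \frac{97239}{1144}} = \left(-181681\right) \left(- \frac{1144}{97239}\right) = \frac{207843064}{97239}$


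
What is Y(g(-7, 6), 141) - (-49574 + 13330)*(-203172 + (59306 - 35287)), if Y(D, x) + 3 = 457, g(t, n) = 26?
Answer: -6493220878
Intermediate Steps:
Y(D, x) = 454 (Y(D, x) = -3 + 457 = 454)
Y(g(-7, 6), 141) - (-49574 + 13330)*(-203172 + (59306 - 35287)) = 454 - (-49574 + 13330)*(-203172 + (59306 - 35287)) = 454 - (-36244)*(-203172 + 24019) = 454 - (-36244)*(-179153) = 454 - 1*6493221332 = 454 - 6493221332 = -6493220878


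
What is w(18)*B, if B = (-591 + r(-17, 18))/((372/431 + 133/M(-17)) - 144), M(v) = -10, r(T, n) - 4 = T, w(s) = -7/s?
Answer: -9111340/6068187 ≈ -1.5015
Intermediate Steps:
r(T, n) = 4 + T
B = 2603240/674243 (B = (-591 + (4 - 17))/((372/431 + 133/(-10)) - 144) = (-591 - 13)/((372*(1/431) + 133*(-⅒)) - 144) = -604/((372/431 - 133/10) - 144) = -604/(-53603/4310 - 144) = -604/(-674243/4310) = -604*(-4310/674243) = 2603240/674243 ≈ 3.8610)
w(18)*B = -7/18*(2603240/674243) = -7*1/18*(2603240/674243) = -7/18*2603240/674243 = -9111340/6068187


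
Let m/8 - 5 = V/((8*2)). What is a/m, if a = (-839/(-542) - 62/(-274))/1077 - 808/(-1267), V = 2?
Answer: 21594646593/1384760841142 ≈ 0.015594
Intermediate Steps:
m = 41 (m = 40 + 8*(2/((8*2))) = 40 + 8*(2/16) = 40 + 8*(2*(1/16)) = 40 + 8*(⅛) = 40 + 1 = 41)
a = 21594646593/33774654662 (a = (-839*(-1/542) - 62*(-1/274))*(1/1077) - 808*(-1/1267) = (839/542 + 31/137)*(1/1077) + 808/1267 = (131745/74254)*(1/1077) + 808/1267 = 43915/26657186 + 808/1267 = 21594646593/33774654662 ≈ 0.63937)
a/m = (21594646593/33774654662)/41 = (1/41)*(21594646593/33774654662) = 21594646593/1384760841142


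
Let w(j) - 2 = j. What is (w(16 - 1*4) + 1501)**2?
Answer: 2295225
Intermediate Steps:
w(j) = 2 + j
(w(16 - 1*4) + 1501)**2 = ((2 + (16 - 1*4)) + 1501)**2 = ((2 + (16 - 4)) + 1501)**2 = ((2 + 12) + 1501)**2 = (14 + 1501)**2 = 1515**2 = 2295225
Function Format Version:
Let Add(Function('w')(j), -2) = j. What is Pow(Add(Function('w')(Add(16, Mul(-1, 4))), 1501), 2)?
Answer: 2295225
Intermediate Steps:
Function('w')(j) = Add(2, j)
Pow(Add(Function('w')(Add(16, Mul(-1, 4))), 1501), 2) = Pow(Add(Add(2, Add(16, Mul(-1, 4))), 1501), 2) = Pow(Add(Add(2, Add(16, -4)), 1501), 2) = Pow(Add(Add(2, 12), 1501), 2) = Pow(Add(14, 1501), 2) = Pow(1515, 2) = 2295225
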